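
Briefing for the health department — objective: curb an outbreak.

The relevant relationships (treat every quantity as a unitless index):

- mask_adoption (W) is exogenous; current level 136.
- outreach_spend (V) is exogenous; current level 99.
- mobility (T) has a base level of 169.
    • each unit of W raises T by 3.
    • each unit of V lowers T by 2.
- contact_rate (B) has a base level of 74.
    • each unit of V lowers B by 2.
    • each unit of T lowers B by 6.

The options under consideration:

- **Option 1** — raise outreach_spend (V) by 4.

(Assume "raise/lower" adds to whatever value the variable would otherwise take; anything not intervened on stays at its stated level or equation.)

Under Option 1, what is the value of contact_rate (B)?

Option 1 (V + 4):
  W = 136
  V = 99 + 4 = 103
  T = 169 + 3·136 − 2·103 = 371
  B = 74 − 2·103 − 6·371 = -2358

-2358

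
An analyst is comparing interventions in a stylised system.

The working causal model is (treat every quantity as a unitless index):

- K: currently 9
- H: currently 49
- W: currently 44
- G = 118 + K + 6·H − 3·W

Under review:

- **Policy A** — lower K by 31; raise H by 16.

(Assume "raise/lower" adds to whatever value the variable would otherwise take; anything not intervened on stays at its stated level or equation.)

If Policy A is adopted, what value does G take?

354

Policy A (K − 31, H + 16):
  K = 9 − 31 = -22
  H = 49 + 16 = 65
  W = 44
  G = 118 + (-22) + 6·65 − 3·44 = 354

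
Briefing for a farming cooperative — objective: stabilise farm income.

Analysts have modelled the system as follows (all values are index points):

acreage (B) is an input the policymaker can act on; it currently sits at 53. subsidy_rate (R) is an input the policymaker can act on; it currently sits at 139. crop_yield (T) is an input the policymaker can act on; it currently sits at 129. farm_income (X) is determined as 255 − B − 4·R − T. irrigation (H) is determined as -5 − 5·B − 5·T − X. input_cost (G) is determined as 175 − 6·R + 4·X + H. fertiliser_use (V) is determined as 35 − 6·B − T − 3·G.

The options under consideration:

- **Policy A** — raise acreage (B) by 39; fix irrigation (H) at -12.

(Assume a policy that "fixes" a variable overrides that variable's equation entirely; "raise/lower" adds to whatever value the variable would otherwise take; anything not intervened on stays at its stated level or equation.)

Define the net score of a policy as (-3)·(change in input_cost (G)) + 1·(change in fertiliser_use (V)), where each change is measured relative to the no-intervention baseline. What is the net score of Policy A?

-1818

Baseline:
  B = 53
  R = 139
  T = 129
  X = 255 − 53 − 4·139 − 129 = -483
  H = -5 − 5·53 − 5·129 − (-483) = -432
  G = 175 − 6·139 + 4·(-483) + (-432) = -3023
  V = 35 − 6·53 − 129 − 3·(-3023) = 8657
Policy A (B + 39, H := -12):
  B = 53 + 39 = 92
  R = 139
  T = 129
  X = 255 − 92 − 4·139 − 129 = -522
  H = -12
  G = 175 − 6·139 + 4·(-522) + (-12) = -2759
  V = 35 − 6·92 − 129 − 3·(-2759) = 7631
ΔG = -2759 − (-3023) = 264; ΔV = 7631 − 8657 = -1026
Score = (-3)·264 + 1·(-1026) = -1818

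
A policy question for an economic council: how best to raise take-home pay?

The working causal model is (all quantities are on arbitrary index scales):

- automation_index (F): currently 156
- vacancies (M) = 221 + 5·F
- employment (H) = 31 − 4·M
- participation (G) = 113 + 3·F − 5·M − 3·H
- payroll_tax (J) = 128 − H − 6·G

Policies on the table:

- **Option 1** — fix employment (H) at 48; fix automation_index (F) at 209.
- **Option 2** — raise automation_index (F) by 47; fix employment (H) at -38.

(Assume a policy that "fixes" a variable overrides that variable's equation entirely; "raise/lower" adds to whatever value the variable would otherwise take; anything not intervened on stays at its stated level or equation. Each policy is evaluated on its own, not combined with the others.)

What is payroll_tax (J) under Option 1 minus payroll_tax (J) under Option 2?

2254

Option 1 (H := 48, F := 209):
  F = 209
  M = 221 + 5·209 = 1266
  H = 48
  G = 113 + 3·209 − 5·1266 − 3·48 = -5734
  J = 128 − 48 − 6·(-5734) = 34484
Option 2 (F + 47, H := -38):
  F = 156 + 47 = 203
  M = 221 + 5·203 = 1236
  H = -38
  G = 113 + 3·203 − 5·1236 − 3·(-38) = -5344
  J = 128 − (-38) − 6·(-5344) = 32230
J: 34484 − 32230 = 2254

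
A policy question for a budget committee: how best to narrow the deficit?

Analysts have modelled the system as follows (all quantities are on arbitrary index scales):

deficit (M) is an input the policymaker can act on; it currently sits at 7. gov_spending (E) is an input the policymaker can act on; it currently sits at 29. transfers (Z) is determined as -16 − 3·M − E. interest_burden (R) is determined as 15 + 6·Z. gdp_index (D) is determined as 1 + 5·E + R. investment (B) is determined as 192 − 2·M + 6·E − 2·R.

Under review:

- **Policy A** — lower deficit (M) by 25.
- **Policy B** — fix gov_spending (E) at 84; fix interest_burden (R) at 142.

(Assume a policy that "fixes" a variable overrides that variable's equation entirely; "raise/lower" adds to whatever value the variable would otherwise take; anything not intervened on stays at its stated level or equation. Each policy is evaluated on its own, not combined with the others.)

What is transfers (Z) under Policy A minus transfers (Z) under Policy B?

130

Policy A (M − 25):
  M = 7 − 25 = -18
  E = 29
  Z = -16 − 3·(-18) − 29 = 9
Policy B (E := 84, R := 142):
  M = 7
  E = 84
  Z = -16 − 3·7 − 84 = -121
Z: 9 − (-121) = 130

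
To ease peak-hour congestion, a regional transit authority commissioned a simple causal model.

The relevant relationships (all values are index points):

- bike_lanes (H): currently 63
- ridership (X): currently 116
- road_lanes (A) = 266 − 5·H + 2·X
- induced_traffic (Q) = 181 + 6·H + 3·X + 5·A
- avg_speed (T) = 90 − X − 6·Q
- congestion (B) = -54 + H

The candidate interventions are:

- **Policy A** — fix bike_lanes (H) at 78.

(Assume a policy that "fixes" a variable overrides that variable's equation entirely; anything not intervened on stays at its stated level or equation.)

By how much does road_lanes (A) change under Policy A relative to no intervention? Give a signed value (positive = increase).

-75

Baseline:
  H = 63
  X = 116
  A = 266 − 5·63 + 2·116 = 183
Policy A (H := 78):
  H = 78
  X = 116
  A = 266 − 5·78 + 2·116 = 108
Change in A: 108 − 183 = -75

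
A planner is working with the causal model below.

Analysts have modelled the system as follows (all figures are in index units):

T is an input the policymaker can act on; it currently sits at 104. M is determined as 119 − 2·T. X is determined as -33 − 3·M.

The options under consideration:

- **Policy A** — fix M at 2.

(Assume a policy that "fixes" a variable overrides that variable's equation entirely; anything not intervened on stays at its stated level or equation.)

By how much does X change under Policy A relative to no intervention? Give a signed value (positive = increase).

Baseline:
  T = 104
  M = 119 − 2·104 = -89
  X = -33 − 3·(-89) = 234
Policy A (M := 2):
  T = 104
  M = 2
  X = -33 − 3·2 = -39
Change in X: -39 − 234 = -273

-273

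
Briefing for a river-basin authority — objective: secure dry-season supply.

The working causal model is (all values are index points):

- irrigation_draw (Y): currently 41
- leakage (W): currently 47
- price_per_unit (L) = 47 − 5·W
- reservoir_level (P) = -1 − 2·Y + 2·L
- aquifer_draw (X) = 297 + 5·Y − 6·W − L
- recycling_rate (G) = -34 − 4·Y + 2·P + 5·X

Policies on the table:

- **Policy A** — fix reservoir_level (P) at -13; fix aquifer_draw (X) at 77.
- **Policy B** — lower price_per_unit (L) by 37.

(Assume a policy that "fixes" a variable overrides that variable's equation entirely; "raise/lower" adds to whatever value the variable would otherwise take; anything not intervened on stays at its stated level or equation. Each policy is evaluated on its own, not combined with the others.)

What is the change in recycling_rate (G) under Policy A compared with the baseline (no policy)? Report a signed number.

-763

Baseline:
  Y = 41
  W = 47
  L = 47 − 5·47 = -188
  P = -1 − 2·41 + 2·(-188) = -459
  X = 297 + 5·41 − 6·47 − (-188) = 408
  G = -34 − 4·41 + 2·(-459) + 5·408 = 924
Policy A (P := -13, X := 77):
  Y = 41
  W = 47
  L = 47 − 5·47 = -188
  P = -13
  X = 77
  G = -34 − 4·41 + 2·(-13) + 5·77 = 161
Change in G: 161 − 924 = -763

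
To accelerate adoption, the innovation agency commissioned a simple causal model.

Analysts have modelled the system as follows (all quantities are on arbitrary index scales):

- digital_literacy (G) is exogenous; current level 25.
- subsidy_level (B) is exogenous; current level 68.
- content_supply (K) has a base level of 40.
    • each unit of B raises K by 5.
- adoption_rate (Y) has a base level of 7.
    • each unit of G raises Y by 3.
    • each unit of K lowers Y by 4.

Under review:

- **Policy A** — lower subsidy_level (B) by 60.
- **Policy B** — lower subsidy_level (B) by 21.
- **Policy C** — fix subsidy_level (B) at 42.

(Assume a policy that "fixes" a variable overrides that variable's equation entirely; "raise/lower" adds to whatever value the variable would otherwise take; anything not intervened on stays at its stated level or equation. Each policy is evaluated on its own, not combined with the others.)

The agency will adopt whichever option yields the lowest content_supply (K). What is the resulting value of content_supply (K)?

80

Policy A (B − 60):
  B = 68 − 60 = 8
  K = 40 + 5·8 = 80
Policy B (B − 21):
  B = 68 − 21 = 47
  K = 40 + 5·47 = 275
Policy C (B := 42):
  B = 42
  K = 40 + 5·42 = 250
Comparing — Policy A: K=80, Policy B: K=275, Policy C: K=250. Lowest is 80 (Policy A).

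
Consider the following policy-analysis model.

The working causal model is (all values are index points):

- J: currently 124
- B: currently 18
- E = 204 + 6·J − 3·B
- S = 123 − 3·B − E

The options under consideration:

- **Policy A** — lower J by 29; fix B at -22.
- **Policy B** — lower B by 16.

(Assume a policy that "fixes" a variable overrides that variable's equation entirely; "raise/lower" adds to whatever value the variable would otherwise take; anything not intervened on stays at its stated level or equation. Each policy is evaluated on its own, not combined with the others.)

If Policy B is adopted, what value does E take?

942

Policy B (B − 16):
  J = 124
  B = 18 − 16 = 2
  E = 204 + 6·124 − 3·2 = 942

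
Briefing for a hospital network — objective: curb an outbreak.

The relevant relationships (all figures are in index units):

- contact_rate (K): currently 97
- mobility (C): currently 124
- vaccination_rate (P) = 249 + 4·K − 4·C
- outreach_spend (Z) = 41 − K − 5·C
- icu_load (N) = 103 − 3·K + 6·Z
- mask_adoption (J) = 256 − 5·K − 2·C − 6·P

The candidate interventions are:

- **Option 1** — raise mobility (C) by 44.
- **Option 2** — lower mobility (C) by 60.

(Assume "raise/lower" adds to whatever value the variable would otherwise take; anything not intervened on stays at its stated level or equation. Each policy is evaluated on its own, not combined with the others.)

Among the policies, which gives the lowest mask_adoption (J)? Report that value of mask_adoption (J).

-2643

Option 1 (C + 44):
  K = 97
  C = 124 + 44 = 168
  P = 249 + 4·97 − 4·168 = -35
  J = 256 − 5·97 − 2·168 − 6·(-35) = -355
Option 2 (C − 60):
  K = 97
  C = 124 − 60 = 64
  P = 249 + 4·97 − 4·64 = 381
  J = 256 − 5·97 − 2·64 − 6·381 = -2643
Comparing — Option 1: J=-355, Option 2: J=-2643. Lowest is -2643 (Option 2).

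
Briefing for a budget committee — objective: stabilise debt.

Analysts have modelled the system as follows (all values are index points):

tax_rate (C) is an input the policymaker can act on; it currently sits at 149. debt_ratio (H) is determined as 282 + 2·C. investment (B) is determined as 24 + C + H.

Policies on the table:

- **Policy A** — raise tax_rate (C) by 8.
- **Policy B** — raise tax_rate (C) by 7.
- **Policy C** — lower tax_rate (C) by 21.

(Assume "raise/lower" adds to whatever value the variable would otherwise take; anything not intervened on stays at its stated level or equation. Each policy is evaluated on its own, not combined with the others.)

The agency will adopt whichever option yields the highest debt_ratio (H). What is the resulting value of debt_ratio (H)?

596

Policy A (C + 8):
  C = 149 + 8 = 157
  H = 282 + 2·157 = 596
Policy B (C + 7):
  C = 149 + 7 = 156
  H = 282 + 2·156 = 594
Policy C (C − 21):
  C = 149 − 21 = 128
  H = 282 + 2·128 = 538
Comparing — Policy A: H=596, Policy B: H=594, Policy C: H=538. Highest is 596 (Policy A).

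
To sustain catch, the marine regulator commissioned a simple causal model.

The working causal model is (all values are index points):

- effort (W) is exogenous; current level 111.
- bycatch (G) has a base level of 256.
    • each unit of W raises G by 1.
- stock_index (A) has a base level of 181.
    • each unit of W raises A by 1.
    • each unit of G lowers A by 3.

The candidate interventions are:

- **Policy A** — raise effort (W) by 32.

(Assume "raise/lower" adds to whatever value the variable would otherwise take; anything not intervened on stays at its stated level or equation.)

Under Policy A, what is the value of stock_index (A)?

-873

Policy A (W + 32):
  W = 111 + 32 = 143
  G = 256 + 143 = 399
  A = 181 + 143 − 3·399 = -873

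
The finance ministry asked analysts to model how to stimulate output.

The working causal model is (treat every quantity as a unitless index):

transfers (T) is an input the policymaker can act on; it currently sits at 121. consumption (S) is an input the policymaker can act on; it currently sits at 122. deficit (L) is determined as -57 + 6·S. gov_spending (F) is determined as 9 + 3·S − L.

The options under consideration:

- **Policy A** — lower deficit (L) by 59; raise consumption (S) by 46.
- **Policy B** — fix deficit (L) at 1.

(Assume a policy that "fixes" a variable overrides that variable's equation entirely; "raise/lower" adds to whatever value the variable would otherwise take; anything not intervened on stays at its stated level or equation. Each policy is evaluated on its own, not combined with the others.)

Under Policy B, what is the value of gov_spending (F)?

Policy B (L := 1):
  S = 122
  L = 1
  F = 9 + 3·122 − 1 = 374

374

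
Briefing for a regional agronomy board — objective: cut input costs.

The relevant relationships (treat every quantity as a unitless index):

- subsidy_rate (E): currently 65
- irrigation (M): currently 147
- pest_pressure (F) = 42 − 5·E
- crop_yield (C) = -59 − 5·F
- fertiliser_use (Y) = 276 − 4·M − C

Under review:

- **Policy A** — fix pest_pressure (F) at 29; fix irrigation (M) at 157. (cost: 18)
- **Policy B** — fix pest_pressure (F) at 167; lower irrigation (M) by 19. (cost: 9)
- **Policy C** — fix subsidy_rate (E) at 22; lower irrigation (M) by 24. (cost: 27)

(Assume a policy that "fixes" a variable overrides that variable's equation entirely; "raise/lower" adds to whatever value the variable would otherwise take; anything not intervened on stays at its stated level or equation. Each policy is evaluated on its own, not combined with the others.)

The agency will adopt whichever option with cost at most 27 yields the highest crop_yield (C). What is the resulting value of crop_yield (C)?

281

Policy A (F := 29, M := 157):
  E = 65
  F = 29
  C = -59 − 5·29 = -204
Policy B (F := 167, M − 19):
  E = 65
  F = 167
  C = -59 − 5·167 = -894
Policy C (E := 22, M − 24):
  E = 22
  F = 42 − 5·22 = -68
  C = -59 − 5·(-68) = 281
Comparing — Policy A: C=-204, Policy B: C=-894, Policy C: C=281. Highest is 281 (Policy C).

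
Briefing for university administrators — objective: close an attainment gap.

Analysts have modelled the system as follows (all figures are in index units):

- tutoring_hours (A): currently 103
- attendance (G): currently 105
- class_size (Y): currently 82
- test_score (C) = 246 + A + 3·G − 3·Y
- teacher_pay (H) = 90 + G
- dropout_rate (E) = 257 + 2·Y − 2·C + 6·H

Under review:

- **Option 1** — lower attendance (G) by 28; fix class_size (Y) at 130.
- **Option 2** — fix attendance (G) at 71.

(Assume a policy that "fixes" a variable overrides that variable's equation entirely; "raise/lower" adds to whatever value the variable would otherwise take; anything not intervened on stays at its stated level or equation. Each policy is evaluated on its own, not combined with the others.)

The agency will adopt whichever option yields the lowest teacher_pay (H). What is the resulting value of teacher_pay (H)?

Option 1 (G − 28, Y := 130):
  G = 105 − 28 = 77
  H = 90 + 77 = 167
Option 2 (G := 71):
  G = 71
  H = 90 + 71 = 161
Comparing — Option 1: H=167, Option 2: H=161. Lowest is 161 (Option 2).

161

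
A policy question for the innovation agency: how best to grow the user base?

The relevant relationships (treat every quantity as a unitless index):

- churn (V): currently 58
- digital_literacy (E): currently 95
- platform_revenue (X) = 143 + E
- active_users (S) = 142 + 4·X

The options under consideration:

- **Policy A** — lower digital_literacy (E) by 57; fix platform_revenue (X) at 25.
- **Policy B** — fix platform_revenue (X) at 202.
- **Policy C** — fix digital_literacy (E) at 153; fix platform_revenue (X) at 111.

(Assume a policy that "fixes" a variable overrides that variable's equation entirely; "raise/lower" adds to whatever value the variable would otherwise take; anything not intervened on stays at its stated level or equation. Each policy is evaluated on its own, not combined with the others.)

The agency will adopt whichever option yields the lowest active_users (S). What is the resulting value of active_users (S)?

242

Policy A (E − 57, X := 25):
  E = 95 − 57 = 38
  X = 25
  S = 142 + 4·25 = 242
Policy B (X := 202):
  E = 95
  X = 202
  S = 142 + 4·202 = 950
Policy C (E := 153, X := 111):
  E = 153
  X = 111
  S = 142 + 4·111 = 586
Comparing — Policy A: S=242, Policy B: S=950, Policy C: S=586. Lowest is 242 (Policy A).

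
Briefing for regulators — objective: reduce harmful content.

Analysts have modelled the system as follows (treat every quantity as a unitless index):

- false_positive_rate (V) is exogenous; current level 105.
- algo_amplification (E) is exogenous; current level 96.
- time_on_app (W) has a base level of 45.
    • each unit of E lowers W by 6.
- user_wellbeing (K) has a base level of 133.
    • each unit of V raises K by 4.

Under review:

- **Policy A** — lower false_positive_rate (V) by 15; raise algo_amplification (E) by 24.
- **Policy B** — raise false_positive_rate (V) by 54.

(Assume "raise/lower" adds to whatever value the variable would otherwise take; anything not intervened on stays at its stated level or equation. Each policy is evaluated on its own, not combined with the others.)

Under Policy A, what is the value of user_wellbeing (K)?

Policy A (V − 15, E + 24):
  V = 105 − 15 = 90
  K = 133 + 4·90 = 493

493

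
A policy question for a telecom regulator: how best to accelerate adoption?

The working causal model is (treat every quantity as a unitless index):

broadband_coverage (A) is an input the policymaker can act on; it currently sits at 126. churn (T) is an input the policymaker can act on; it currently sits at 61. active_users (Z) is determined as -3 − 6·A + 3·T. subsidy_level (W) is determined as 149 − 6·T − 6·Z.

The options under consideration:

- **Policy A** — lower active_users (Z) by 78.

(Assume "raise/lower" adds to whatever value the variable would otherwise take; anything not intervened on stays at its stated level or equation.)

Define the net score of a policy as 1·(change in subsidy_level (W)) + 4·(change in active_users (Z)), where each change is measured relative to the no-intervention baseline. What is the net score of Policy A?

156

Baseline:
  A = 126
  T = 61
  Z = -3 − 6·126 + 3·61 = -576
  W = 149 − 6·61 − 6·(-576) = 3239
Policy A (Z − 78):
  A = 126
  T = 61
  Z = -3 − 6·126 + 3·61 (−78 from intervention) = -654
  W = 149 − 6·61 − 6·(-654) = 3707
ΔW = 3707 − 3239 = 468; ΔZ = -654 − (-576) = -78
Score = 1·468 + 4·(-78) = 156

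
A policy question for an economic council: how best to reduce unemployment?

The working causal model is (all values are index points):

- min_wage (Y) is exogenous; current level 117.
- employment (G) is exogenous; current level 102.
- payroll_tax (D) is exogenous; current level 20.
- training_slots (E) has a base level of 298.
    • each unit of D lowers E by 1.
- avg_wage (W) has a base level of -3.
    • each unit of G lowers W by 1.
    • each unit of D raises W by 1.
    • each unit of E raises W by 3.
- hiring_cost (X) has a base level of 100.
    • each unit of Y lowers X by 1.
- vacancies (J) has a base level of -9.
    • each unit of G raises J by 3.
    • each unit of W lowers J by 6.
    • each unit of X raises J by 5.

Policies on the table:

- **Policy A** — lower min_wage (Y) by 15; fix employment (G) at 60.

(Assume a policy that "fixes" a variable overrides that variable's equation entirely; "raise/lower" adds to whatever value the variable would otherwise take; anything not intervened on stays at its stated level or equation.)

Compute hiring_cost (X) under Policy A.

Policy A (Y − 15, G := 60):
  Y = 117 − 15 = 102
  X = 100 − 102 = -2

-2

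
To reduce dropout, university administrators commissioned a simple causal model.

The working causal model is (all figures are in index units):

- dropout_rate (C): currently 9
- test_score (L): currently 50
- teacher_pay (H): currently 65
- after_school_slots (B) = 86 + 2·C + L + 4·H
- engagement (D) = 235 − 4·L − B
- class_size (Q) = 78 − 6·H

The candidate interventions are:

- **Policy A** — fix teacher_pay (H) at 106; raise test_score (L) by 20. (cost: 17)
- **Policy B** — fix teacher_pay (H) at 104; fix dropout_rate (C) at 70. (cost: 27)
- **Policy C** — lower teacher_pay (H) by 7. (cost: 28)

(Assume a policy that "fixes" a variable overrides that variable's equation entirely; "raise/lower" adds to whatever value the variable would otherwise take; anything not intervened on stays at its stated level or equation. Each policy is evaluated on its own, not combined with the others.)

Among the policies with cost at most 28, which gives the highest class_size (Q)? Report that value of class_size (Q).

Policy A (H := 106, L + 20):
  H = 106
  Q = 78 − 6·106 = -558
Policy B (H := 104, C := 70):
  H = 104
  Q = 78 − 6·104 = -546
Policy C (H − 7):
  H = 65 − 7 = 58
  Q = 78 − 6·58 = -270
Comparing — Policy A: Q=-558, Policy B: Q=-546, Policy C: Q=-270. Highest is -270 (Policy C).

-270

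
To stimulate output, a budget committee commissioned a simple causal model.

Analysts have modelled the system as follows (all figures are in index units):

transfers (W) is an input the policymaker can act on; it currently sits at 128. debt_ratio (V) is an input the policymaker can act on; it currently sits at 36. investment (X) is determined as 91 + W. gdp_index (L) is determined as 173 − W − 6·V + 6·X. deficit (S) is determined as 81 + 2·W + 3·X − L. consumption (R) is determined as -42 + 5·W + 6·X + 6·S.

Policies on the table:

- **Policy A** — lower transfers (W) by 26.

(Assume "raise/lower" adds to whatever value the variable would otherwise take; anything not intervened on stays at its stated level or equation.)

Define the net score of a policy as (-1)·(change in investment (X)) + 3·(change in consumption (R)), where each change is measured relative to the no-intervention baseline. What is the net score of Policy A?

-832

Baseline:
  W = 128
  V = 36
  X = 91 + 128 = 219
  L = 173 − 128 − 6·36 + 6·219 = 1143
  S = 81 + 2·128 + 3·219 − 1143 = -149
  R = -42 + 5·128 + 6·219 + 6·(-149) = 1018
Policy A (W − 26):
  W = 128 − 26 = 102
  V = 36
  X = 91 + 102 = 193
  L = 173 − 102 − 6·36 + 6·193 = 1013
  S = 81 + 2·102 + 3·193 − 1013 = -149
  R = -42 + 5·102 + 6·193 + 6·(-149) = 732
ΔX = 193 − 219 = -26; ΔR = 732 − 1018 = -286
Score = (-1)·(-26) + 3·(-286) = -832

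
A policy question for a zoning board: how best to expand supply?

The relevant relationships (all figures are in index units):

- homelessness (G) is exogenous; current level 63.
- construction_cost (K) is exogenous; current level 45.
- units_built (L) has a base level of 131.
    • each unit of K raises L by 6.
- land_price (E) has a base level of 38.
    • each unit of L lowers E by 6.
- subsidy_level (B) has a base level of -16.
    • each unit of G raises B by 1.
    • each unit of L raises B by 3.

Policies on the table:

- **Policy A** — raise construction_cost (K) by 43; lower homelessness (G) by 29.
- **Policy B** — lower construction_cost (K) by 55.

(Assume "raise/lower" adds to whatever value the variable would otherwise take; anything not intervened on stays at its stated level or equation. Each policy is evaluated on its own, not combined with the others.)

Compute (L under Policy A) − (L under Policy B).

588

Policy A (K + 43, G − 29):
  K = 45 + 43 = 88
  L = 131 + 6·88 = 659
Policy B (K − 55):
  K = 45 − 55 = -10
  L = 131 + 6·(-10) = 71
L: 659 − 71 = 588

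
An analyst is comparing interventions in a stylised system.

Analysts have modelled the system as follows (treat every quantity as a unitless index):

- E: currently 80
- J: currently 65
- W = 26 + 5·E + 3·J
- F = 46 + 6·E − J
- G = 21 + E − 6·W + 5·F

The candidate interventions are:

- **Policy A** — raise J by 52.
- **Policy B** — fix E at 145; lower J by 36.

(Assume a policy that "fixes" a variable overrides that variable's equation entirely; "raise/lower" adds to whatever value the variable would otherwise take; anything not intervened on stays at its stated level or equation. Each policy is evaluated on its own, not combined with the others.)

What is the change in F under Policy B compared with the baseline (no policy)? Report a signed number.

Baseline:
  E = 80
  J = 65
  F = 46 + 6·80 − 65 = 461
Policy B (E := 145, J − 36):
  E = 145
  J = 65 − 36 = 29
  F = 46 + 6·145 − 29 = 887
Change in F: 887 − 461 = 426

426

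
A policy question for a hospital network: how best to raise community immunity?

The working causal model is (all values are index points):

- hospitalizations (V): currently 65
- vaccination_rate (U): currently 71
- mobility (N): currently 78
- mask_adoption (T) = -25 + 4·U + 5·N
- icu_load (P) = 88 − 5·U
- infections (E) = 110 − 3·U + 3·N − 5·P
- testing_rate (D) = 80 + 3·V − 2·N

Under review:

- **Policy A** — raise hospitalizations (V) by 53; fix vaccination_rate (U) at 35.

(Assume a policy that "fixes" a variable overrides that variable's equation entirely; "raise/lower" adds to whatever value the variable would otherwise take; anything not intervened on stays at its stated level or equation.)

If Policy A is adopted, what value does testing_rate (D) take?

278

Policy A (V + 53, U := 35):
  V = 65 + 53 = 118
  N = 78
  D = 80 + 3·118 − 2·78 = 278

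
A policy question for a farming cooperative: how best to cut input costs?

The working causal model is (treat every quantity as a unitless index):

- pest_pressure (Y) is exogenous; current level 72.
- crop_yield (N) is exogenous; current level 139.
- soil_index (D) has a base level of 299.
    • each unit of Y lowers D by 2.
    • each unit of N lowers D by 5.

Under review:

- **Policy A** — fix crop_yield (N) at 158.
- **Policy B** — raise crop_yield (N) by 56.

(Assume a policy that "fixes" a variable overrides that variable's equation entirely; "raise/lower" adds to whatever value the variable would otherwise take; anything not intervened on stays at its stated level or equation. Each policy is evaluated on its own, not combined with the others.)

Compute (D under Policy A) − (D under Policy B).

Policy A (N := 158):
  Y = 72
  N = 158
  D = 299 − 2·72 − 5·158 = -635
Policy B (N + 56):
  Y = 72
  N = 139 + 56 = 195
  D = 299 − 2·72 − 5·195 = -820
D: -635 − (-820) = 185

185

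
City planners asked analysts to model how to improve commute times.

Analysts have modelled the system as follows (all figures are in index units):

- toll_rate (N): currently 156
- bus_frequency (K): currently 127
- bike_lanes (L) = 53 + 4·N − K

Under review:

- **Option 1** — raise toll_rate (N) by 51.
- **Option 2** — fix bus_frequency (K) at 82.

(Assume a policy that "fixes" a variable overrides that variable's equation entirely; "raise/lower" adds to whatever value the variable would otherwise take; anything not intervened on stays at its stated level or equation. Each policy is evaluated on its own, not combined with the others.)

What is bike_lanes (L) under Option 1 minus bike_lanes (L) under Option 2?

159

Option 1 (N + 51):
  N = 156 + 51 = 207
  K = 127
  L = 53 + 4·207 − 127 = 754
Option 2 (K := 82):
  N = 156
  K = 82
  L = 53 + 4·156 − 82 = 595
L: 754 − 595 = 159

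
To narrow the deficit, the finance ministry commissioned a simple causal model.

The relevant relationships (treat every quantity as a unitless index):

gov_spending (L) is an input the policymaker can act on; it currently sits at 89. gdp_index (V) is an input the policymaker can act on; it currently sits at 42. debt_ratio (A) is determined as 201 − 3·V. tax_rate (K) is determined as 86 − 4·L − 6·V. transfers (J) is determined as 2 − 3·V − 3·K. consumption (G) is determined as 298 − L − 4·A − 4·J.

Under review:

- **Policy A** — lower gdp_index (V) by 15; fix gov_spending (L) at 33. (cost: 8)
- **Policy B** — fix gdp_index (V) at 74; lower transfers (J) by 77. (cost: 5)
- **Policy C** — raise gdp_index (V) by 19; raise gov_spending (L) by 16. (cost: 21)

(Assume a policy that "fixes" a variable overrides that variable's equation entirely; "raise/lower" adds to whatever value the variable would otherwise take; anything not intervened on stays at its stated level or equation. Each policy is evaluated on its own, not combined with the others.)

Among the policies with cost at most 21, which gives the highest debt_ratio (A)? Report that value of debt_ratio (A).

Policy A (V − 15, L := 33):
  V = 42 − 15 = 27
  A = 201 − 3·27 = 120
Policy B (V := 74, J − 77):
  V = 74
  A = 201 − 3·74 = -21
Policy C (V + 19, L + 16):
  V = 42 + 19 = 61
  A = 201 − 3·61 = 18
Comparing — Policy A: A=120, Policy B: A=-21, Policy C: A=18. Highest is 120 (Policy A).

120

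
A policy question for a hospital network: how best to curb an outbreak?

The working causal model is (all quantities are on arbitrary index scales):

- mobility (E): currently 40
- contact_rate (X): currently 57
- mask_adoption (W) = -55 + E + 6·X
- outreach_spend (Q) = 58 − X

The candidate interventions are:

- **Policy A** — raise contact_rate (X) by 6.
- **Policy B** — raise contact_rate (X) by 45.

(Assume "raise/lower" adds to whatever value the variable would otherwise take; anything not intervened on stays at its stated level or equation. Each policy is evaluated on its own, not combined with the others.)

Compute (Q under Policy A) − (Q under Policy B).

39

Policy A (X + 6):
  X = 57 + 6 = 63
  Q = 58 − 63 = -5
Policy B (X + 45):
  X = 57 + 45 = 102
  Q = 58 − 102 = -44
Q: -5 − (-44) = 39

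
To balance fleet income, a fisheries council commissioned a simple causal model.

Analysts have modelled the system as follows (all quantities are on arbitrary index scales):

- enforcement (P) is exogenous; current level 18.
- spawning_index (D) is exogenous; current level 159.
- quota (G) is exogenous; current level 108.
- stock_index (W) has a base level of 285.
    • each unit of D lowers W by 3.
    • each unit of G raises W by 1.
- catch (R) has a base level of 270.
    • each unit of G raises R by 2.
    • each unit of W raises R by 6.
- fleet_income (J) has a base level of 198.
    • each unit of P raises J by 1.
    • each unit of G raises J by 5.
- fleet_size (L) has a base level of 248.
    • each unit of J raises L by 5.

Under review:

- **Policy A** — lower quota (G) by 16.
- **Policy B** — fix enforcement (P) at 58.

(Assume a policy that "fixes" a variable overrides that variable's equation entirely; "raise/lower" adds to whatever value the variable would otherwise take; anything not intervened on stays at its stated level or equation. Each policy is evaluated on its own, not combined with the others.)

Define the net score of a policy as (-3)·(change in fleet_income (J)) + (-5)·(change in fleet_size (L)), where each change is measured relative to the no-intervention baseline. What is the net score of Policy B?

Baseline:
  P = 18
  G = 108
  J = 198 + 18 + 5·108 = 756
  L = 248 + 5·756 = 4028
Policy B (P := 58):
  P = 58
  G = 108
  J = 198 + 58 + 5·108 = 796
  L = 248 + 5·796 = 4228
ΔJ = 796 − 756 = 40; ΔL = 4228 − 4028 = 200
Score = (-3)·40 + (-5)·200 = -1120

-1120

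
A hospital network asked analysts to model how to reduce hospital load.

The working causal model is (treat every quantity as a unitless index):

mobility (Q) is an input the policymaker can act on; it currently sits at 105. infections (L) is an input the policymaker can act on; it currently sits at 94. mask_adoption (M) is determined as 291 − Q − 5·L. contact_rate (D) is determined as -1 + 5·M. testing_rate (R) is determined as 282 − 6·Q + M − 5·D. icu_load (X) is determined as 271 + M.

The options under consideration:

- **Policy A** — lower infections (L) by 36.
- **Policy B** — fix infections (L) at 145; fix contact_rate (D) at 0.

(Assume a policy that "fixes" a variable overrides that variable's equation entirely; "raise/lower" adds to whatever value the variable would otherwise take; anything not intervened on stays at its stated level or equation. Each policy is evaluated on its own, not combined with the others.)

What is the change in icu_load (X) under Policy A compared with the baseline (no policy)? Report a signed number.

180

Baseline:
  Q = 105
  L = 94
  M = 291 − 105 − 5·94 = -284
  X = 271 + (-284) = -13
Policy A (L − 36):
  Q = 105
  L = 94 − 36 = 58
  M = 291 − 105 − 5·58 = -104
  X = 271 + (-104) = 167
Change in X: 167 − (-13) = 180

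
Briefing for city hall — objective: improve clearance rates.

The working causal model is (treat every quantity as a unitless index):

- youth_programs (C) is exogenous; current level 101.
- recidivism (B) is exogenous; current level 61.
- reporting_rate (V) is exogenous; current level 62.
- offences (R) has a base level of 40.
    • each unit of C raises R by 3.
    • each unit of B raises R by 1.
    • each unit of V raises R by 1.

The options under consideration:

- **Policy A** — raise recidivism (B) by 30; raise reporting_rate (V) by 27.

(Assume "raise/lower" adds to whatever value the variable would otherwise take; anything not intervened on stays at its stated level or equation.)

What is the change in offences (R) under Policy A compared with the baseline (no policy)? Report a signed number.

57

Baseline:
  C = 101
  B = 61
  V = 62
  R = 40 + 3·101 + 61 + 62 = 466
Policy A (B + 30, V + 27):
  C = 101
  B = 61 + 30 = 91
  V = 62 + 27 = 89
  R = 40 + 3·101 + 91 + 89 = 523
Change in R: 523 − 466 = 57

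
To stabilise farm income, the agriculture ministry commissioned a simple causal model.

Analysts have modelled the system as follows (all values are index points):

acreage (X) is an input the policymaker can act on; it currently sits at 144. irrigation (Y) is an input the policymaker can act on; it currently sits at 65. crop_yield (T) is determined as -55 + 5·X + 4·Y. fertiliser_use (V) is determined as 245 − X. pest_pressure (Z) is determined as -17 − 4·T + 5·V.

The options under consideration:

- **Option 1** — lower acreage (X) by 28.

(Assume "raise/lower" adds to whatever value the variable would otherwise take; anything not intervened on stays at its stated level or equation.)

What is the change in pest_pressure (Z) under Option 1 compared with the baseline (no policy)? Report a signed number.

700

Baseline:
  X = 144
  Y = 65
  T = -55 + 5·144 + 4·65 = 925
  V = 245 − 144 = 101
  Z = -17 − 4·925 + 5·101 = -3212
Option 1 (X − 28):
  X = 144 − 28 = 116
  Y = 65
  T = -55 + 5·116 + 4·65 = 785
  V = 245 − 116 = 129
  Z = -17 − 4·785 + 5·129 = -2512
Change in Z: -2512 − (-3212) = 700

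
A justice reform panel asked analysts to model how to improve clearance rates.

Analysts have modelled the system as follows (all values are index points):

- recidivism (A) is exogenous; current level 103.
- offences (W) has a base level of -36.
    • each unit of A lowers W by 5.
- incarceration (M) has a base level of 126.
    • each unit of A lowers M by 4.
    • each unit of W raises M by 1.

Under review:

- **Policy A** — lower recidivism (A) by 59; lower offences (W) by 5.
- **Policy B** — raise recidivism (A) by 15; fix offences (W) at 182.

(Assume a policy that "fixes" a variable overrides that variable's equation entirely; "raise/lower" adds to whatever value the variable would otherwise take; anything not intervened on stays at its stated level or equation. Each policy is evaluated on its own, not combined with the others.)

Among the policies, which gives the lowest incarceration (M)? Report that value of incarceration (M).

-311

Policy A (A − 59, W − 5):
  A = 103 − 59 = 44
  W = -36 − 5·44 (−5 from intervention) = -261
  M = 126 − 4·44 + (-261) = -311
Policy B (A + 15, W := 182):
  A = 103 + 15 = 118
  W = 182
  M = 126 − 4·118 + 182 = -164
Comparing — Policy A: M=-311, Policy B: M=-164. Lowest is -311 (Policy A).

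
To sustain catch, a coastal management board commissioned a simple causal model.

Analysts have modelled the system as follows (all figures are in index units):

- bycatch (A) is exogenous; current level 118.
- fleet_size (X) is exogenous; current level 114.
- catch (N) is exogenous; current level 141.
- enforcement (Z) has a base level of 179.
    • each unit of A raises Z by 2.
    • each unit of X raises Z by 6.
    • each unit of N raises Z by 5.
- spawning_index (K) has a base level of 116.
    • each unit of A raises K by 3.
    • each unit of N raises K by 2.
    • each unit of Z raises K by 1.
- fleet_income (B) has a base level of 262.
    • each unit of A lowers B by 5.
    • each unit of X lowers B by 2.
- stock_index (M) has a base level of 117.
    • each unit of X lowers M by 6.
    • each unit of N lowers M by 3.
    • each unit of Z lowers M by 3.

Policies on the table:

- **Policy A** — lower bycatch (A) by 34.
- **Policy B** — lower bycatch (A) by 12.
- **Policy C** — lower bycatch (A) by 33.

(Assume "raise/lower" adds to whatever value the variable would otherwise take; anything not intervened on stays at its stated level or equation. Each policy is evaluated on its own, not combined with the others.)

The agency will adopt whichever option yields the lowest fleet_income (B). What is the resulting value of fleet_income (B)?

Policy A (A − 34):
  A = 118 − 34 = 84
  X = 114
  B = 262 − 5·84 − 2·114 = -386
Policy B (A − 12):
  A = 118 − 12 = 106
  X = 114
  B = 262 − 5·106 − 2·114 = -496
Policy C (A − 33):
  A = 118 − 33 = 85
  X = 114
  B = 262 − 5·85 − 2·114 = -391
Comparing — Policy A: B=-386, Policy B: B=-496, Policy C: B=-391. Lowest is -496 (Policy B).

-496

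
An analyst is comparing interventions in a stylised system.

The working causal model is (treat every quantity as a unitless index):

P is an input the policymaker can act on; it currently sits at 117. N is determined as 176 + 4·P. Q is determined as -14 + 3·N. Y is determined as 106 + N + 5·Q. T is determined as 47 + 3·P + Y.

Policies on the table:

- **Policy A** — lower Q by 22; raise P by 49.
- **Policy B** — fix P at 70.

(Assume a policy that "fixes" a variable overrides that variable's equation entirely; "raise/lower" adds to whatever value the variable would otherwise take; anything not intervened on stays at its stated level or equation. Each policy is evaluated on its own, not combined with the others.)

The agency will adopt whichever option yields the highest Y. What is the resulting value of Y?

13366

Policy A (Q − 22, P + 49):
  P = 117 + 49 = 166
  N = 176 + 4·166 = 840
  Q = -14 + 3·840 (−22 from intervention) = 2484
  Y = 106 + 840 + 5·2484 = 13366
Policy B (P := 70):
  P = 70
  N = 176 + 4·70 = 456
  Q = -14 + 3·456 = 1354
  Y = 106 + 456 + 5·1354 = 7332
Comparing — Policy A: Y=13366, Policy B: Y=7332. Highest is 13366 (Policy A).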